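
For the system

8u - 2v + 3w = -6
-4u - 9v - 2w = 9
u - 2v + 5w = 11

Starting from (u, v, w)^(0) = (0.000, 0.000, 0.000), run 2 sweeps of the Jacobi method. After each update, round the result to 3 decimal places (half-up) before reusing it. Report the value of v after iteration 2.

-1.156

Iteration 1:
  u = (-6 - (-2)·0.000 - (3)·0.000) / (8) = -0.750
  v = (9 - (-4)·0.000 - (-2)·0.000) / (-9) = -1.000
  w = (11 - (1)·0.000 - (-2)·0.000) / (5) = 2.200
Iteration 2:
  u = (-6 - (-2)·-1.000 - (3)·2.200) / (8) = -1.825
  v = (9 - (-4)·-0.750 - (-2)·2.200) / (-9) = -1.156
  w = (11 - (1)·-0.750 - (-2)·-1.000) / (5) = 1.950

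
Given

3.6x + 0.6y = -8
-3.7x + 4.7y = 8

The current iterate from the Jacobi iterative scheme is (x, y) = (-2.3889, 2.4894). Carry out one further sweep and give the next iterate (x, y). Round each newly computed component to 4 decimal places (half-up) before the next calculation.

(-2.6371, -0.1785)

One sweep:
  x = (-8 - (0.6)·2.4894) / (3.6) = -2.6371
  y = (8 - (-3.7)·-2.3889) / (4.7) = -0.1785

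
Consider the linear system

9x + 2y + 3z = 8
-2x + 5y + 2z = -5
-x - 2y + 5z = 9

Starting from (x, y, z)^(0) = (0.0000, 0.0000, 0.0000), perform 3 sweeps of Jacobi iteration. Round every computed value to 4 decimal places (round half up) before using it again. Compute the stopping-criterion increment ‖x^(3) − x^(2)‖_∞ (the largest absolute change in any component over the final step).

Iteration 1:
  x = (8 - (2)·0.0000 - (3)·0.0000) / (9) = 0.8889
  y = (-5 - (-2)·0.0000 - (2)·0.0000) / (5) = -1.0000
  z = (9 - (-1)·0.0000 - (-2)·0.0000) / (5) = 1.8000
Iteration 2:
  x = (8 - (2)·-1.0000 - (3)·1.8000) / (9) = 0.5111
  y = (-5 - (-2)·0.8889 - (2)·1.8000) / (5) = -1.3644
  z = (9 - (-1)·0.8889 - (-2)·-1.0000) / (5) = 1.5778
Iteration 3:
  x = (8 - (2)·-1.3644 - (3)·1.5778) / (9) = 0.6662
  y = (-5 - (-2)·0.5111 - (2)·1.5778) / (5) = -1.4267
  z = (9 - (-1)·0.5111 - (-2)·-1.3644) / (5) = 1.3565
Change: (0.1551, -0.0623, -0.2213) → max |·| = 0.2213

0.2213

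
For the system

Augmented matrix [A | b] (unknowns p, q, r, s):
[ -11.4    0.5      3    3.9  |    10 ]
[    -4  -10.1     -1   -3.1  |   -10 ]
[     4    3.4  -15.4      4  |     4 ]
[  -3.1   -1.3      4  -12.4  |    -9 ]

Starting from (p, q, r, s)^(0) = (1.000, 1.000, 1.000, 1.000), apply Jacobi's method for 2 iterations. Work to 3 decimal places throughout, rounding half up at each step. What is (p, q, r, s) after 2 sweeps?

Iteration 1:
  p = (10 - (0.5)·1.000 - (3)·1.000 - (3.9)·1.000) / (-11.4) = -0.228
  q = (-10 - (-4)·1.000 - (-1)·1.000 - (-3.1)·1.000) / (-10.1) = 0.188
  r = (4 - (4)·1.000 - (3.4)·1.000 - (4)·1.000) / (-15.4) = 0.481
  s = (-9 - (-3.1)·1.000 - (-1.3)·1.000 - (4)·1.000) / (-12.4) = 0.694
Iteration 2:
  p = (10 - (0.5)·0.188 - (3)·0.481 - (3.9)·0.694) / (-11.4) = -0.505
  q = (-10 - (-4)·-0.228 - (-1)·0.481 - (-3.1)·0.694) / (-10.1) = 0.820
  r = (4 - (4)·-0.228 - (3.4)·0.188 - (4)·0.694) / (-15.4) = -0.097
  s = (-9 - (-3.1)·-0.228 - (-1.3)·0.188 - (4)·0.481) / (-12.4) = 0.918

(-0.505, 0.820, -0.097, 0.918)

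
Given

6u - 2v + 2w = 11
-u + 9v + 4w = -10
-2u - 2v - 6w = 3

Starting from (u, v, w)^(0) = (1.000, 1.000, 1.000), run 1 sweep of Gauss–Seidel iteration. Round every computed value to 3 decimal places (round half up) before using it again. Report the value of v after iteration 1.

Iteration 1:
  u = (11 - (-2)·1.000 - (2)·1.000) / (6) = 1.833
  v = (-10 - (-1)·1.833 - (4)·1.000) / (9) = -1.352
  w = (3 - (-2)·1.833 - (-2)·-1.352) / (-6) = -0.660

-1.352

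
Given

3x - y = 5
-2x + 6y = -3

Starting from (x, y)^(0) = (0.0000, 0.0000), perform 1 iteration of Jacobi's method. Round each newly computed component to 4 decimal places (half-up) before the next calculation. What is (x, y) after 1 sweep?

Iteration 1:
  x = (5 - (-1)·0.0000) / (3) = 1.6667
  y = (-3 - (-2)·0.0000) / (6) = -0.5000

(1.6667, -0.5000)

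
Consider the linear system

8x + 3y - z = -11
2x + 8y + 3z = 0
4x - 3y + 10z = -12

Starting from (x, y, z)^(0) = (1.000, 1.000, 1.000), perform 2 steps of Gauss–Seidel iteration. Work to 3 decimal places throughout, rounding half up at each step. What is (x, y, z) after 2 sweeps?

(-1.454, 0.566, -0.449)

Iteration 1:
  x = (-11 - (3)·1.000 - (-1)·1.000) / (8) = -1.625
  y = (0 - (2)·-1.625 - (3)·1.000) / (8) = 0.031
  z = (-12 - (4)·-1.625 - (-3)·0.031) / (10) = -0.541
Iteration 2:
  x = (-11 - (3)·0.031 - (-1)·-0.541) / (8) = -1.454
  y = (0 - (2)·-1.454 - (3)·-0.541) / (8) = 0.566
  z = (-12 - (4)·-1.454 - (-3)·0.566) / (10) = -0.449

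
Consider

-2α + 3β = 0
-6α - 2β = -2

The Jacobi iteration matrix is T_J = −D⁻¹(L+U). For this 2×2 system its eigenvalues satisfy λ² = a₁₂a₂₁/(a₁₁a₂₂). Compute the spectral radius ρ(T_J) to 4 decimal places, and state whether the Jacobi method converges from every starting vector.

a₁₂a₂₁/(a₁₁a₂₂) = (3)·(-6) / ((-2)·(-2)) = -4.500000
ρ = √|-4.500000| = √4.500000 = 2.1213
ρ > 1, so Jacobi diverges

2.1213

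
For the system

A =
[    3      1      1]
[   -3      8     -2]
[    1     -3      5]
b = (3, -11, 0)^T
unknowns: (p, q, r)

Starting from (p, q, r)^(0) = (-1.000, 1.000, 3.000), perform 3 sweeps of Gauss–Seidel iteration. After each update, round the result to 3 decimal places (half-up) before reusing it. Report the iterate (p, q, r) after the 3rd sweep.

(1.601, -0.987, -0.912)

Iteration 1:
  p = (3 - (1)·1.000 - (1)·3.000) / (3) = -0.333
  q = (-11 - (-3)·-0.333 - (-2)·3.000) / (8) = -0.750
  r = (0 - (1)·-0.333 - (-3)·-0.750) / (5) = -0.383
Iteration 2:
  p = (3 - (1)·-0.750 - (1)·-0.383) / (3) = 1.378
  q = (-11 - (-3)·1.378 - (-2)·-0.383) / (8) = -0.954
  r = (0 - (1)·1.378 - (-3)·-0.954) / (5) = -0.848
Iteration 3:
  p = (3 - (1)·-0.954 - (1)·-0.848) / (3) = 1.601
  q = (-11 - (-3)·1.601 - (-2)·-0.848) / (8) = -0.987
  r = (0 - (1)·1.601 - (-3)·-0.987) / (5) = -0.912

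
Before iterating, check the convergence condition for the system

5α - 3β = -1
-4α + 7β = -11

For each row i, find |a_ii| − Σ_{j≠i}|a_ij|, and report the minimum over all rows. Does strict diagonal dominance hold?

2

row 1: |5| − (3) = 2
row 2: |7| − (4) = 3
minimum over rows = 2 → strictly diagonally dominant (convergence guaranteed)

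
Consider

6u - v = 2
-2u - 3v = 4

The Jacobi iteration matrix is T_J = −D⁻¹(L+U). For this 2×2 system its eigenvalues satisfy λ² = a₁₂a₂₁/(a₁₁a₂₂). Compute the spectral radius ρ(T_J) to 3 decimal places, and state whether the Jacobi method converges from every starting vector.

a₁₂a₂₁/(a₁₁a₂₂) = (-1)·(-2) / ((6)·(-3)) = -0.111111
ρ = √|-0.111111| = √0.111111 = 0.333
ρ < 1, so Jacobi converges

0.333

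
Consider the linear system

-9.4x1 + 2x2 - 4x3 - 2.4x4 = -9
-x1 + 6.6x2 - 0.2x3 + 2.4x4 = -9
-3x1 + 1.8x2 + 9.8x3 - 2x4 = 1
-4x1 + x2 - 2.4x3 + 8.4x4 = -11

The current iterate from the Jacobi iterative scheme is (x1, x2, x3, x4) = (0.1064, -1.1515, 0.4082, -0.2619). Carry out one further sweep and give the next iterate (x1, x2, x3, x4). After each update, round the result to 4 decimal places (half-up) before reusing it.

(0.6056, -1.2399, 0.2927, -1.0051)

One sweep:
  x1 = (-9 - (2)·-1.1515 - (-4)·0.4082 - (-2.4)·-0.2619) / (-9.4) = 0.6056
  x2 = (-9 - (-1)·0.1064 - (-0.2)·0.4082 - (2.4)·-0.2619) / (6.6) = -1.2399
  x3 = (1 - (-3)·0.1064 - (1.8)·-1.1515 - (-2)·-0.2619) / (9.8) = 0.2927
  x4 = (-11 - (-4)·0.1064 - (1)·-1.1515 - (-2.4)·0.4082) / (8.4) = -1.0051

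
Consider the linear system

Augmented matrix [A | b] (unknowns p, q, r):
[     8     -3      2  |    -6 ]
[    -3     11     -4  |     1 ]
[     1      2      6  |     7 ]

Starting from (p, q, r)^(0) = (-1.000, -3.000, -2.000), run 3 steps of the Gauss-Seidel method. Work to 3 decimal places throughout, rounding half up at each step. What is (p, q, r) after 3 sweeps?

Iteration 1:
  p = (-6 - (-3)·-3.000 - (2)·-2.000) / (8) = -1.375
  q = (1 - (-3)·-1.375 - (-4)·-2.000) / (11) = -1.011
  r = (7 - (1)·-1.375 - (2)·-1.011) / (6) = 1.733
Iteration 2:
  p = (-6 - (-3)·-1.011 - (2)·1.733) / (8) = -1.562
  q = (1 - (-3)·-1.562 - (-4)·1.733) / (11) = 0.295
  r = (7 - (1)·-1.562 - (2)·0.295) / (6) = 1.329
Iteration 3:
  p = (-6 - (-3)·0.295 - (2)·1.329) / (8) = -0.972
  q = (1 - (-3)·-0.972 - (-4)·1.329) / (11) = 0.309
  r = (7 - (1)·-0.972 - (2)·0.309) / (6) = 1.226

(-0.972, 0.309, 1.226)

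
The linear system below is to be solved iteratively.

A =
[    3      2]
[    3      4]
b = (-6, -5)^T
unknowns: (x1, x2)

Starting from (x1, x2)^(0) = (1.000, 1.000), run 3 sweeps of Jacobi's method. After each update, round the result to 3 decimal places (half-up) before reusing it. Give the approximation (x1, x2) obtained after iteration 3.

(-2.500, -0.750)

Iteration 1:
  x1 = (-6 - (2)·1.000) / (3) = -2.667
  x2 = (-5 - (3)·1.000) / (4) = -2.000
Iteration 2:
  x1 = (-6 - (2)·-2.000) / (3) = -0.667
  x2 = (-5 - (3)·-2.667) / (4) = 0.750
Iteration 3:
  x1 = (-6 - (2)·0.750) / (3) = -2.500
  x2 = (-5 - (3)·-0.667) / (4) = -0.750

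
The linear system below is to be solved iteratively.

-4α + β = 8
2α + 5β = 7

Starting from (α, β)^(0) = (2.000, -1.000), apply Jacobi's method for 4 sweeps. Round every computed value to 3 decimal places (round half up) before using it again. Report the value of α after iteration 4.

-1.465

Iteration 1:
  α = (8 - (1)·-1.000) / (-4) = -2.250
  β = (7 - (2)·2.000) / (5) = 0.600
Iteration 2:
  α = (8 - (1)·0.600) / (-4) = -1.850
  β = (7 - (2)·-2.250) / (5) = 2.300
Iteration 3:
  α = (8 - (1)·2.300) / (-4) = -1.425
  β = (7 - (2)·-1.850) / (5) = 2.140
Iteration 4:
  α = (8 - (1)·2.140) / (-4) = -1.465
  β = (7 - (2)·-1.425) / (5) = 1.970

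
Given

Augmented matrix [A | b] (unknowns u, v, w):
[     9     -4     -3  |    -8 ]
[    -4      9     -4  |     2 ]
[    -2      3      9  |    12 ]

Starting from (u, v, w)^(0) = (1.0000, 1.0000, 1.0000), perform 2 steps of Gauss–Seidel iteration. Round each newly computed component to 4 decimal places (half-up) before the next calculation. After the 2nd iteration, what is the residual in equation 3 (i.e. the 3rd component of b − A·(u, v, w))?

Iteration 1:
  u = (-8 - (-4)·1.0000 - (-3)·1.0000) / (9) = -0.1111
  v = (2 - (-4)·-0.1111 - (-4)·1.0000) / (9) = 0.6173
  w = (12 - (-2)·-0.1111 - (3)·0.6173) / (9) = 1.1029
Iteration 2:
  u = (-8 - (-4)·0.6173 - (-3)·1.1029) / (9) = -0.2469
  v = (2 - (-4)·-0.2469 - (-4)·1.1029) / (9) = 0.6027
  w = (12 - (-2)·-0.2469 - (3)·0.6027) / (9) = 1.0776
Residual b − A·x = (-0.1343, -0.1015, -0.0003)

-0.0003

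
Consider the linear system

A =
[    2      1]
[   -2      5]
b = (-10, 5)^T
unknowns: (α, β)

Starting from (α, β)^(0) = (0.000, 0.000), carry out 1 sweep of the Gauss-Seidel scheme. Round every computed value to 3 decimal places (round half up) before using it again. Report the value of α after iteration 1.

Iteration 1:
  α = (-10 - (1)·0.000) / (2) = -5.000
  β = (5 - (-2)·-5.000) / (5) = -1.000

-5.000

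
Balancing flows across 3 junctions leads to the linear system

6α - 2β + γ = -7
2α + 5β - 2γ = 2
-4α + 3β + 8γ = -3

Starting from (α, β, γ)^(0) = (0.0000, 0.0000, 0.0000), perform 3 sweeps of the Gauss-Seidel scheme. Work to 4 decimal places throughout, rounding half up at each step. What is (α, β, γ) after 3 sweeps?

Iteration 1:
  α = (-7 - (-2)·0.0000 - (1)·0.0000) / (6) = -1.1667
  β = (2 - (2)·-1.1667 - (-2)·0.0000) / (5) = 0.8667
  γ = (-3 - (-4)·-1.1667 - (3)·0.8667) / (8) = -1.2834
Iteration 2:
  α = (-7 - (-2)·0.8667 - (1)·-1.2834) / (6) = -0.6639
  β = (2 - (2)·-0.6639 - (-2)·-1.2834) / (5) = 0.1522
  γ = (-3 - (-4)·-0.6639 - (3)·0.1522) / (8) = -0.7640
Iteration 3:
  α = (-7 - (-2)·0.1522 - (1)·-0.7640) / (6) = -0.9886
  β = (2 - (2)·-0.9886 - (-2)·-0.7640) / (5) = 0.4898
  γ = (-3 - (-4)·-0.9886 - (3)·0.4898) / (8) = -1.0530

(-0.9886, 0.4898, -1.0530)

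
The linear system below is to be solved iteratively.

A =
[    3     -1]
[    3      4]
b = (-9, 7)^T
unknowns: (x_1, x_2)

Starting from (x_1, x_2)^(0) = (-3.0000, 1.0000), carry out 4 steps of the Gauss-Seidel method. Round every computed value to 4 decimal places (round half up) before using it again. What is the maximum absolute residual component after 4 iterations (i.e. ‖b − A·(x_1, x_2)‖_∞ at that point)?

Iteration 1:
  x_1 = (-9 - (-1)·1.0000) / (3) = -2.6667
  x_2 = (7 - (3)·-2.6667) / (4) = 3.7500
Iteration 2:
  x_1 = (-9 - (-1)·3.7500) / (3) = -1.7500
  x_2 = (7 - (3)·-1.7500) / (4) = 3.0625
Iteration 3:
  x_1 = (-9 - (-1)·3.0625) / (3) = -1.9792
  x_2 = (7 - (3)·-1.9792) / (4) = 3.2344
Iteration 4:
  x_1 = (-9 - (-1)·3.2344) / (3) = -1.9219
  x_2 = (7 - (3)·-1.9219) / (4) = 3.1914
Residual b − A·x = (-0.0429, 0.0001); ∞-norm = 0.0429

0.0429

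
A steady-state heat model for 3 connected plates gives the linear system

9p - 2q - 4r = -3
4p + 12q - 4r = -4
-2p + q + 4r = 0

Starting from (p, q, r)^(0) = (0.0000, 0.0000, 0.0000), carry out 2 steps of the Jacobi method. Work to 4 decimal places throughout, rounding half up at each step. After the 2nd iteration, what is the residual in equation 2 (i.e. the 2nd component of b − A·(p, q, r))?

-0.0372

Iteration 1:
  p = (-3 - (-2)·0.0000 - (-4)·0.0000) / (9) = -0.3333
  q = (-4 - (4)·0.0000 - (-4)·0.0000) / (12) = -0.3333
  r = (0 - (-2)·0.0000 - (1)·0.0000) / (4) = 0.0000
Iteration 2:
  p = (-3 - (-2)·-0.3333 - (-4)·0.0000) / (9) = -0.4074
  q = (-4 - (4)·-0.3333 - (-4)·0.0000) / (12) = -0.2222
  r = (0 - (-2)·-0.3333 - (1)·-0.3333) / (4) = -0.0833
Residual b − A·x = (-0.1110, -0.0372, -0.2594)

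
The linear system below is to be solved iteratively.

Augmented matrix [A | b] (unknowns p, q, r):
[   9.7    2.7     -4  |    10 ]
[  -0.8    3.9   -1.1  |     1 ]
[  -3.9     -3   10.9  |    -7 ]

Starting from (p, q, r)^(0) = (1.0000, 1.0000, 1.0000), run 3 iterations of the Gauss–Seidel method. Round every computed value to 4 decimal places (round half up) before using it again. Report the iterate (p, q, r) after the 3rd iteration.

Iteration 1:
  p = (10 - (2.7)·1.0000 - (-4)·1.0000) / (9.7) = 1.1649
  q = (1 - (-0.8)·1.1649 - (-1.1)·1.0000) / (3.9) = 0.7774
  r = (-7 - (-3.9)·1.1649 - (-3)·0.7774) / (10.9) = -0.0114
Iteration 2:
  p = (10 - (2.7)·0.7774 - (-4)·-0.0114) / (9.7) = 0.8098
  q = (1 - (-0.8)·0.8098 - (-1.1)·-0.0114) / (3.9) = 0.4193
  r = (-7 - (-3.9)·0.8098 - (-3)·0.4193) / (10.9) = -0.2371
Iteration 3:
  p = (10 - (2.7)·0.4193 - (-4)·-0.2371) / (9.7) = 0.8164
  q = (1 - (-0.8)·0.8164 - (-1.1)·-0.2371) / (3.9) = 0.3570
  r = (-7 - (-3.9)·0.8164 - (-3)·0.3570) / (10.9) = -0.2518

(0.8164, 0.3570, -0.2518)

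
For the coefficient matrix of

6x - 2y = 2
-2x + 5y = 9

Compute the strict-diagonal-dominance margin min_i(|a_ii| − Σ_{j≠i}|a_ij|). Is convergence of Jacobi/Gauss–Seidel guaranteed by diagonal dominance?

3

row 1: |6| − (2) = 4
row 2: |5| − (2) = 3
minimum over rows = 3 → strictly diagonally dominant (convergence guaranteed)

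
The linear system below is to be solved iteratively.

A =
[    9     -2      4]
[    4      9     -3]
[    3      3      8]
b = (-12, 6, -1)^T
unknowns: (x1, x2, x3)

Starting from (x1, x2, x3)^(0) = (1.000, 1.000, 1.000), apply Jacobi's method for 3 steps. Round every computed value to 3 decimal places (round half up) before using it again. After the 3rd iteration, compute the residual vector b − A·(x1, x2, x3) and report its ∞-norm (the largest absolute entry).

Iteration 1:
  x1 = (-12 - (-2)·1.000 - (4)·1.000) / (9) = -1.556
  x2 = (6 - (4)·1.000 - (-3)·1.000) / (9) = 0.556
  x3 = (-1 - (3)·1.000 - (3)·1.000) / (8) = -0.875
Iteration 2:
  x1 = (-12 - (-2)·0.556 - (4)·-0.875) / (9) = -0.821
  x2 = (6 - (4)·-1.556 - (-3)·-0.875) / (9) = 1.067
  x3 = (-1 - (3)·-1.556 - (3)·0.556) / (8) = 0.250
Iteration 3:
  x1 = (-12 - (-2)·1.067 - (4)·0.250) / (9) = -1.207
  x2 = (6 - (4)·-0.821 - (-3)·0.250) / (9) = 1.115
  x3 = (-1 - (3)·-0.821 - (3)·1.067) / (8) = -0.217
Residual b − A·x = (1.961, 0.142, 1.012); ∞-norm = 1.961

1.961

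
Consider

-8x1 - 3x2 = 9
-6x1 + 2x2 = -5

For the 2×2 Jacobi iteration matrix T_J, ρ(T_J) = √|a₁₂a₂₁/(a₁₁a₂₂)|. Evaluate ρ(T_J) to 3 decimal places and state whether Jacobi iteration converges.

1.061

a₁₂a₂₁/(a₁₁a₂₂) = (-3)·(-6) / ((-8)·(2)) = -1.125000
ρ = √|-1.125000| = √1.125000 = 1.061
ρ > 1, so Jacobi diverges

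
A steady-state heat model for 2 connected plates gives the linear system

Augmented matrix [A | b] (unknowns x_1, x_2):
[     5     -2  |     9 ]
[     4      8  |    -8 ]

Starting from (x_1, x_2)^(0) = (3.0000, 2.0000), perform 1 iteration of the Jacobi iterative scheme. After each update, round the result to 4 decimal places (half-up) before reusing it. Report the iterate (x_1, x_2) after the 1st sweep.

(2.6000, -2.5000)

Iteration 1:
  x_1 = (9 - (-2)·2.0000) / (5) = 2.6000
  x_2 = (-8 - (4)·3.0000) / (8) = -2.5000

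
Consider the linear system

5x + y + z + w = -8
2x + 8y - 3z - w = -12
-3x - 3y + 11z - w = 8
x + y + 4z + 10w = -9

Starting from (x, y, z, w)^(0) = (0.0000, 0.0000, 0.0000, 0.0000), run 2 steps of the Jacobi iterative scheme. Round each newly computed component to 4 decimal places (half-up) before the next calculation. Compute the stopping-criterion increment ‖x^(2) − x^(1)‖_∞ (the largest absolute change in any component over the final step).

Iteration 1:
  x = (-8 - (1)·0.0000 - (1)·0.0000 - (1)·0.0000) / (5) = -1.6000
  y = (-12 - (2)·0.0000 - (-3)·0.0000 - (-1)·0.0000) / (8) = -1.5000
  z = (8 - (-3)·0.0000 - (-3)·0.0000 - (-1)·0.0000) / (11) = 0.7273
  w = (-9 - (1)·0.0000 - (1)·0.0000 - (4)·0.0000) / (10) = -0.9000
Iteration 2:
  x = (-8 - (1)·-1.5000 - (1)·0.7273 - (1)·-0.9000) / (5) = -1.2655
  y = (-12 - (2)·-1.6000 - (-3)·0.7273 - (-1)·-0.9000) / (8) = -0.9398
  z = (8 - (-3)·-1.6000 - (-3)·-1.5000 - (-1)·-0.9000) / (11) = -0.2000
  w = (-9 - (1)·-1.6000 - (1)·-1.5000 - (4)·0.7273) / (10) = -0.8809
Change: (0.3345, 0.5602, -0.9273, 0.0191) → max |·| = 0.9273

0.9273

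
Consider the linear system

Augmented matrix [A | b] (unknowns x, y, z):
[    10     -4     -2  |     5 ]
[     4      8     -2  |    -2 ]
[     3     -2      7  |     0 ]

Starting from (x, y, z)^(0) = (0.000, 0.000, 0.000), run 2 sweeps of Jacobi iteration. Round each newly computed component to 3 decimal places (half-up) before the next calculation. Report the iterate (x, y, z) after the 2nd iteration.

(0.400, -0.500, -0.286)

Iteration 1:
  x = (5 - (-4)·0.000 - (-2)·0.000) / (10) = 0.500
  y = (-2 - (4)·0.000 - (-2)·0.000) / (8) = -0.250
  z = (0 - (3)·0.000 - (-2)·0.000) / (7) = 0.000
Iteration 2:
  x = (5 - (-4)·-0.250 - (-2)·0.000) / (10) = 0.400
  y = (-2 - (4)·0.500 - (-2)·0.000) / (8) = -0.500
  z = (0 - (3)·0.500 - (-2)·-0.250) / (7) = -0.286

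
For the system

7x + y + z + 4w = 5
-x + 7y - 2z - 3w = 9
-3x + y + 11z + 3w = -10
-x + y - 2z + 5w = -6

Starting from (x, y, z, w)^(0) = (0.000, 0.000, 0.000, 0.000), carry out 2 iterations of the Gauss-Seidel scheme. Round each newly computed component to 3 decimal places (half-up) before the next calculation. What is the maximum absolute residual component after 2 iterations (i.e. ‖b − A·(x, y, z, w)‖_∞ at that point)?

Iteration 1:
  x = (5 - (1)·0.000 - (1)·0.000 - (4)·0.000) / (7) = 0.714
  y = (9 - (-1)·0.714 - (-2)·0.000 - (-3)·0.000) / (7) = 1.388
  z = (-10 - (-3)·0.714 - (1)·1.388 - (3)·0.000) / (11) = -0.841
  w = (-6 - (-1)·0.714 - (1)·1.388 - (-2)·-0.841) / (5) = -1.671
Iteration 2:
  x = (5 - (1)·1.388 - (1)·-0.841 - (4)·-1.671) / (7) = 1.591
  y = (9 - (-1)·1.591 - (-2)·-0.841 - (-3)·-1.671) / (7) = 0.557
  z = (-10 - (-3)·1.591 - (1)·0.557 - (3)·-1.671) / (11) = -0.070
  w = (-6 - (-1)·1.591 - (1)·0.557 - (-2)·-0.070) / (5) = -1.021
Residual b − A·x = (-2.540, 3.489, -1.951, -0.001); ∞-norm = 3.489

3.489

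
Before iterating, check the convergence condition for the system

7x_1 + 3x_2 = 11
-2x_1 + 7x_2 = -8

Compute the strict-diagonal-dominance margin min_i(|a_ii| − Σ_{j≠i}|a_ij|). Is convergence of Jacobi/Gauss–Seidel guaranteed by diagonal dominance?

row 1: |7| − (3) = 4
row 2: |7| − (2) = 5
minimum over rows = 4 → strictly diagonally dominant (convergence guaranteed)

4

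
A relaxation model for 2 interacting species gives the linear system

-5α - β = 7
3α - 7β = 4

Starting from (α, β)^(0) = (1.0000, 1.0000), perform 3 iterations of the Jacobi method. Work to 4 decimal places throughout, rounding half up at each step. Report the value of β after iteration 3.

-1.1592

Iteration 1:
  α = (7 - (-1)·1.0000) / (-5) = -1.6000
  β = (4 - (3)·1.0000) / (-7) = -0.1429
Iteration 2:
  α = (7 - (-1)·-0.1429) / (-5) = -1.3714
  β = (4 - (3)·-1.6000) / (-7) = -1.2571
Iteration 3:
  α = (7 - (-1)·-1.2571) / (-5) = -1.1486
  β = (4 - (3)·-1.3714) / (-7) = -1.1592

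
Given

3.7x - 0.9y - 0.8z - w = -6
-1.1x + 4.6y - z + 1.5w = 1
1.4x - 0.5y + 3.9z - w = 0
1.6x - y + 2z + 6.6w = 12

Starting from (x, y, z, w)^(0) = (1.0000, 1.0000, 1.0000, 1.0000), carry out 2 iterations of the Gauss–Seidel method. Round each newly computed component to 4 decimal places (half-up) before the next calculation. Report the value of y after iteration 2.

-0.5081

Iteration 1:
  x = (-6 - (-0.9)·1.0000 - (-0.8)·1.0000 - (-1)·1.0000) / (3.7) = -0.8919
  y = (1 - (-1.1)·-0.8919 - (-1)·1.0000 - (1.5)·1.0000) / (4.6) = -0.1046
  z = (0 - (1.4)·-0.8919 - (-0.5)·-0.1046 - (-1)·1.0000) / (3.9) = 0.5632
  w = (12 - (1.6)·-0.8919 - (-1)·-0.1046 - (2)·0.5632) / (6.6) = 1.8479
Iteration 2:
  x = (-6 - (-0.9)·-0.1046 - (-0.8)·0.5632 - (-1)·1.8479) / (3.7) = -1.0259
  y = (1 - (-1.1)·-1.0259 - (-1)·0.5632 - (1.5)·1.8479) / (4.6) = -0.5081
  z = (0 - (1.4)·-1.0259 - (-0.5)·-0.5081 - (-1)·1.8479) / (3.9) = 0.7770
  w = (12 - (1.6)·-1.0259 - (-1)·-0.5081 - (2)·0.7770) / (6.6) = 1.7544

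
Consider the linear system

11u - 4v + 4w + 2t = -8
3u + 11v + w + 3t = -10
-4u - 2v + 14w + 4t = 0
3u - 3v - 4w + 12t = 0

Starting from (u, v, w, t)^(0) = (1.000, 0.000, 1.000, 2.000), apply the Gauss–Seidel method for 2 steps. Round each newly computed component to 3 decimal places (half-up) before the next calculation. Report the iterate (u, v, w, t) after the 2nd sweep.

(-0.671, -0.538, -0.181, -0.027)

Iteration 1:
  u = (-8 - (-4)·0.000 - (4)·1.000 - (2)·2.000) / (11) = -1.455
  v = (-10 - (3)·-1.455 - (1)·1.000 - (3)·2.000) / (11) = -1.149
  w = (0 - (-4)·-1.455 - (-2)·-1.149 - (4)·2.000) / (14) = -1.151
  t = (0 - (3)·-1.455 - (-3)·-1.149 - (-4)·-1.151) / (12) = -0.307
Iteration 2:
  u = (-8 - (-4)·-1.149 - (4)·-1.151 - (2)·-0.307) / (11) = -0.671
  v = (-10 - (3)·-0.671 - (1)·-1.151 - (3)·-0.307) / (11) = -0.538
  w = (0 - (-4)·-0.671 - (-2)·-0.538 - (4)·-0.307) / (14) = -0.181
  t = (0 - (3)·-0.671 - (-3)·-0.538 - (-4)·-0.181) / (12) = -0.027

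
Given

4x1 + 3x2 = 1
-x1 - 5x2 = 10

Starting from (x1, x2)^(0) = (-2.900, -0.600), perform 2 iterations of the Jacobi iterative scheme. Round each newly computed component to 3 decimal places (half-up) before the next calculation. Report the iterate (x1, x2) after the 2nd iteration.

(1.315, -2.140)

Iteration 1:
  x1 = (1 - (3)·-0.600) / (4) = 0.700
  x2 = (10 - (-1)·-2.900) / (-5) = -1.420
Iteration 2:
  x1 = (1 - (3)·-1.420) / (4) = 1.315
  x2 = (10 - (-1)·0.700) / (-5) = -2.140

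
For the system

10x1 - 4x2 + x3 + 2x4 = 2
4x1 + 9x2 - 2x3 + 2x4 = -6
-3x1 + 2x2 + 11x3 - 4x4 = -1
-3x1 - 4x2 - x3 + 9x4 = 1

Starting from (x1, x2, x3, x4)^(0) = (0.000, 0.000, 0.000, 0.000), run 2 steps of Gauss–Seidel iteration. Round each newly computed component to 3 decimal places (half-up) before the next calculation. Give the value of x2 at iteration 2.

Iteration 1:
  x1 = (2 - (-4)·0.000 - (1)·0.000 - (2)·0.000) / (10) = 0.200
  x2 = (-6 - (4)·0.200 - (-2)·0.000 - (2)·0.000) / (9) = -0.756
  x3 = (-1 - (-3)·0.200 - (2)·-0.756 - (-4)·0.000) / (11) = 0.101
  x4 = (1 - (-3)·0.200 - (-4)·-0.756 - (-1)·0.101) / (9) = -0.147
Iteration 2:
  x1 = (2 - (-4)·-0.756 - (1)·0.101 - (2)·-0.147) / (10) = -0.083
  x2 = (-6 - (4)·-0.083 - (-2)·0.101 - (2)·-0.147) / (9) = -0.575
  x3 = (-1 - (-3)·-0.083 - (2)·-0.575 - (-4)·-0.147) / (11) = -0.062
  x4 = (1 - (-3)·-0.083 - (-4)·-0.575 - (-1)·-0.062) / (9) = -0.179

-0.575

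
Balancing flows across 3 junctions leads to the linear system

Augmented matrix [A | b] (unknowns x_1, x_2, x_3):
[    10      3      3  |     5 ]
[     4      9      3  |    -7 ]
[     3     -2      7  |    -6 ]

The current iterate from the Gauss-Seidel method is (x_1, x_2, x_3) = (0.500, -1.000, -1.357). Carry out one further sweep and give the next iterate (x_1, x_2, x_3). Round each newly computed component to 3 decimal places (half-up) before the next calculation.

(1.207, -0.862, -1.621)

One sweep:
  x_1 = (5 - (3)·-1.000 - (3)·-1.357) / (10) = 1.207
  x_2 = (-7 - (4)·1.207 - (3)·-1.357) / (9) = -0.862
  x_3 = (-6 - (3)·1.207 - (-2)·-0.862) / (7) = -1.621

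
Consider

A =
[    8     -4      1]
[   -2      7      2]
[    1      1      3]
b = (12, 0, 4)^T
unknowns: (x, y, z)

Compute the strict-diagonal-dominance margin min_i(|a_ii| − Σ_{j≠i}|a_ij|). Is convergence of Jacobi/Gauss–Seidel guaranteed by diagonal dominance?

row 1: |8| − (4+1) = 3
row 2: |7| − (2+2) = 3
row 3: |3| − (1+1) = 1
minimum over rows = 1 → strictly diagonally dominant (convergence guaranteed)

1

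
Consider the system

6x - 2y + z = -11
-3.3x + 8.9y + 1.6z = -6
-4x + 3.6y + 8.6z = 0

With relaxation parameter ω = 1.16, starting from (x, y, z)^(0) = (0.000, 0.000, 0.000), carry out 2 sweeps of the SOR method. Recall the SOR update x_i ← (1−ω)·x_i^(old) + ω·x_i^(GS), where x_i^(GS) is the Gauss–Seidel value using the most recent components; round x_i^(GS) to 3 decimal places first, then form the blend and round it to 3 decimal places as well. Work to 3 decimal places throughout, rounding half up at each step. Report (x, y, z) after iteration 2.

Iteration 1:
  x: GS value = (-11 - (-2)·0.000 - (1)·0.000) / (6) = -1.833;  x ← (1−ω)·0.000 + ω·-1.833 = -2.126
  y: GS value = (-6 - (-3.3)·-2.126 - (1.6)·0.000) / (8.9) = -1.462;  y ← (1−ω)·0.000 + ω·-1.462 = -1.696
  z: GS value = (0 - (-4)·-2.126 - (3.6)·-1.696) / (8.6) = -0.279;  z ← (1−ω)·0.000 + ω·-0.279 = -0.324
Iteration 2:
  x: GS value = (-11 - (-2)·-1.696 - (1)·-0.324) / (6) = -2.345;  x ← (1−ω)·-2.126 + ω·-2.345 = -2.380
  y: GS value = (-6 - (-3.3)·-2.380 - (1.6)·-0.324) / (8.9) = -1.498;  y ← (1−ω)·-1.696 + ω·-1.498 = -1.466
  z: GS value = (0 - (-4)·-2.380 - (3.6)·-1.466) / (8.6) = -0.493;  z ← (1−ω)·-0.324 + ω·-0.493 = -0.520

(-2.380, -1.466, -0.520)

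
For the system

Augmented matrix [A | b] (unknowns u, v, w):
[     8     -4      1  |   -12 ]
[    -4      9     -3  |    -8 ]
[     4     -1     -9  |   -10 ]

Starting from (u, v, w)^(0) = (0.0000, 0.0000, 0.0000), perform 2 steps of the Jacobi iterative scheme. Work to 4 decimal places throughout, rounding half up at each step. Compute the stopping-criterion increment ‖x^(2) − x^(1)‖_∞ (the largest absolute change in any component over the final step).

0.5833

Iteration 1:
  u = (-12 - (-4)·0.0000 - (1)·0.0000) / (8) = -1.5000
  v = (-8 - (-4)·0.0000 - (-3)·0.0000) / (9) = -0.8889
  w = (-10 - (4)·0.0000 - (-1)·0.0000) / (-9) = 1.1111
Iteration 2:
  u = (-12 - (-4)·-0.8889 - (1)·1.1111) / (8) = -2.0833
  v = (-8 - (-4)·-1.5000 - (-3)·1.1111) / (9) = -1.1852
  w = (-10 - (4)·-1.5000 - (-1)·-0.8889) / (-9) = 0.5432
Change: (-0.5833, -0.2963, -0.5679) → max |·| = 0.5833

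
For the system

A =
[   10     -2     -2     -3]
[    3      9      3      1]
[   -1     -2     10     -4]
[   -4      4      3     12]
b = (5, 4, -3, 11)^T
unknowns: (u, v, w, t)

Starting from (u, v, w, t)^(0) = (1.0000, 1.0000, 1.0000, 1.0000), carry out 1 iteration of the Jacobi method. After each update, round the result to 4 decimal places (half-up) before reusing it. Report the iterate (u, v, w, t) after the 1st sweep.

(1.2000, -0.3333, 0.4000, 0.6667)

Iteration 1:
  u = (5 - (-2)·1.0000 - (-2)·1.0000 - (-3)·1.0000) / (10) = 1.2000
  v = (4 - (3)·1.0000 - (3)·1.0000 - (1)·1.0000) / (9) = -0.3333
  w = (-3 - (-1)·1.0000 - (-2)·1.0000 - (-4)·1.0000) / (10) = 0.4000
  t = (11 - (-4)·1.0000 - (4)·1.0000 - (3)·1.0000) / (12) = 0.6667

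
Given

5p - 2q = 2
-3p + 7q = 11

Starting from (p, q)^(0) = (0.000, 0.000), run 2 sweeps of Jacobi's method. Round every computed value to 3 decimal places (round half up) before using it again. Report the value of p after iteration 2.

Iteration 1:
  p = (2 - (-2)·0.000) / (5) = 0.400
  q = (11 - (-3)·0.000) / (7) = 1.571
Iteration 2:
  p = (2 - (-2)·1.571) / (5) = 1.028
  q = (11 - (-3)·0.400) / (7) = 1.743

1.028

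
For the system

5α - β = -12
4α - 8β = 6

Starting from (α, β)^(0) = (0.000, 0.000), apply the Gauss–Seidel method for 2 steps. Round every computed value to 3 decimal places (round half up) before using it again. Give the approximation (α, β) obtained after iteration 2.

(-2.790, -2.145)

Iteration 1:
  α = (-12 - (-1)·0.000) / (5) = -2.400
  β = (6 - (4)·-2.400) / (-8) = -1.950
Iteration 2:
  α = (-12 - (-1)·-1.950) / (5) = -2.790
  β = (6 - (4)·-2.790) / (-8) = -2.145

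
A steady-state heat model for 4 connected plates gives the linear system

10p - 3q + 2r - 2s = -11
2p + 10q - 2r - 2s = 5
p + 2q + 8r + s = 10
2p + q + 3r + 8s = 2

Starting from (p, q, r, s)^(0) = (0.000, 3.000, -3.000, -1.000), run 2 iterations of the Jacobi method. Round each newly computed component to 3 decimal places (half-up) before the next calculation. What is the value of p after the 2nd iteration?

-1.115

Iteration 1:
  p = (-11 - (-3)·3.000 - (2)·-3.000 - (-2)·-1.000) / (10) = 0.200
  q = (5 - (2)·0.000 - (-2)·-3.000 - (-2)·-1.000) / (10) = -0.300
  r = (10 - (1)·0.000 - (2)·3.000 - (1)·-1.000) / (8) = 0.625
  s = (2 - (2)·0.000 - (1)·3.000 - (3)·-3.000) / (8) = 1.000
Iteration 2:
  p = (-11 - (-3)·-0.300 - (2)·0.625 - (-2)·1.000) / (10) = -1.115
  q = (5 - (2)·0.200 - (-2)·0.625 - (-2)·1.000) / (10) = 0.785
  r = (10 - (1)·0.200 - (2)·-0.300 - (1)·1.000) / (8) = 1.175
  s = (2 - (2)·0.200 - (1)·-0.300 - (3)·0.625) / (8) = 0.003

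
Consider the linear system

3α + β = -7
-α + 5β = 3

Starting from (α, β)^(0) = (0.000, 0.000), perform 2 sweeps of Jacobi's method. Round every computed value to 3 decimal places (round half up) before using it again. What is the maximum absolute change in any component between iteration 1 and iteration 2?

Iteration 1:
  α = (-7 - (1)·0.000) / (3) = -2.333
  β = (3 - (-1)·0.000) / (5) = 0.600
Iteration 2:
  α = (-7 - (1)·0.600) / (3) = -2.533
  β = (3 - (-1)·-2.333) / (5) = 0.133
Change: (-0.200, -0.467) → max |·| = 0.467

0.467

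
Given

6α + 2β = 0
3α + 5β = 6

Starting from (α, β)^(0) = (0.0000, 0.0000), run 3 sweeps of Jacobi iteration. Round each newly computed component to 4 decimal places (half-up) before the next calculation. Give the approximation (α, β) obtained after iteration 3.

Iteration 1:
  α = (0 - (2)·0.0000) / (6) = 0.0000
  β = (6 - (3)·0.0000) / (5) = 1.2000
Iteration 2:
  α = (0 - (2)·1.2000) / (6) = -0.4000
  β = (6 - (3)·0.0000) / (5) = 1.2000
Iteration 3:
  α = (0 - (2)·1.2000) / (6) = -0.4000
  β = (6 - (3)·-0.4000) / (5) = 1.4400

(-0.4000, 1.4400)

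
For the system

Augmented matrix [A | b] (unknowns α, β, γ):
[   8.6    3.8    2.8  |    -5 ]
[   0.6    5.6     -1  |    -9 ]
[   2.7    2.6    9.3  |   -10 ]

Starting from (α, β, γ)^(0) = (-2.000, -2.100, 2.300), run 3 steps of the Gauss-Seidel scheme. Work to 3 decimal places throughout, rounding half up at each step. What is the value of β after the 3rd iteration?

Iteration 1:
  α = (-5 - (3.8)·-2.100 - (2.8)·2.300) / (8.6) = -0.402
  β = (-9 - (0.6)·-0.402 - (-1)·2.300) / (5.6) = -1.153
  γ = (-10 - (2.7)·-0.402 - (2.6)·-1.153) / (9.3) = -0.636
Iteration 2:
  α = (-5 - (3.8)·-1.153 - (2.8)·-0.636) / (8.6) = 0.135
  β = (-9 - (0.6)·0.135 - (-1)·-0.636) / (5.6) = -1.735
  γ = (-10 - (2.7)·0.135 - (2.6)·-1.735) / (9.3) = -0.629
Iteration 3:
  α = (-5 - (3.8)·-1.735 - (2.8)·-0.629) / (8.6) = 0.390
  β = (-9 - (0.6)·0.390 - (-1)·-0.629) / (5.6) = -1.761
  γ = (-10 - (2.7)·0.390 - (2.6)·-1.761) / (9.3) = -0.696

-1.761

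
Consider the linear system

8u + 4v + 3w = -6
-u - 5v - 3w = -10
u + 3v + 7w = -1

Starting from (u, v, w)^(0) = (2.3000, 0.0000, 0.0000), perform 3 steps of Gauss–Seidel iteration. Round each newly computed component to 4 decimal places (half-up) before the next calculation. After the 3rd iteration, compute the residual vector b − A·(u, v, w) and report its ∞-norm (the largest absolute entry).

0.6078

Iteration 1:
  u = (-6 - (4)·0.0000 - (3)·0.0000) / (8) = -0.7500
  v = (-10 - (-1)·-0.7500 - (-3)·0.0000) / (-5) = 2.1500
  w = (-1 - (1)·-0.7500 - (3)·2.1500) / (7) = -0.9571
Iteration 2:
  u = (-6 - (4)·2.1500 - (3)·-0.9571) / (8) = -1.4661
  v = (-10 - (-1)·-1.4661 - (-3)·-0.9571) / (-5) = 2.8675
  w = (-1 - (1)·-1.4661 - (3)·2.8675) / (7) = -1.1623
Iteration 3:
  u = (-6 - (4)·2.8675 - (3)·-1.1623) / (8) = -1.7479
  v = (-10 - (-1)·-1.7479 - (-3)·-1.1623) / (-5) = 3.0470
  w = (-1 - (1)·-1.7479 - (3)·3.0470) / (7) = -1.1990
Residual b − A·x = (-0.6078, -0.1099, -0.0001); ∞-norm = 0.6078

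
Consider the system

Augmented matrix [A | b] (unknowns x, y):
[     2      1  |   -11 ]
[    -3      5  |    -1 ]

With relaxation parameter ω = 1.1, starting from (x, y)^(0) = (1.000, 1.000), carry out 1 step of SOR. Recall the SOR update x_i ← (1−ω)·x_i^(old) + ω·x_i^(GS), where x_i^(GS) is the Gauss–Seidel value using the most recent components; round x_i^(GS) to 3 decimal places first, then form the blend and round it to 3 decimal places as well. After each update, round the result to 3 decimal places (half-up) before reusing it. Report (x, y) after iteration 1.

(-6.700, -4.742)

Iteration 1:
  x: GS value = (-11 - (1)·1.000) / (2) = -6.000;  x ← (1−ω)·1.000 + ω·-6.000 = -6.700
  y: GS value = (-1 - (-3)·-6.700) / (5) = -4.220;  y ← (1−ω)·1.000 + ω·-4.220 = -4.742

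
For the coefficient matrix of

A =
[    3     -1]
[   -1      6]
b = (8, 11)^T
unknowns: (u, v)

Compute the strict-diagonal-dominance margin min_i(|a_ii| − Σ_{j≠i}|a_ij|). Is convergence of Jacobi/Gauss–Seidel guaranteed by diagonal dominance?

row 1: |3| − (1) = 2
row 2: |6| − (1) = 5
minimum over rows = 2 → strictly diagonally dominant (convergence guaranteed)

2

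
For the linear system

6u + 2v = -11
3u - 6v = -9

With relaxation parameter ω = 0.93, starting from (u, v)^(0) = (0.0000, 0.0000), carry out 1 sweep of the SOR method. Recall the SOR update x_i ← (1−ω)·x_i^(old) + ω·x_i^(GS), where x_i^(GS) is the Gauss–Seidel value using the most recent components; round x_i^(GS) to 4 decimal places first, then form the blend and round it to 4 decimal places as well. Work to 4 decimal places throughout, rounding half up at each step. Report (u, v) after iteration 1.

(-1.7050, 0.6022)

Iteration 1:
  u: GS value = (-11 - (2)·0.0000) / (6) = -1.8333;  u ← (1−ω)·0.0000 + ω·-1.8333 = -1.7050
  v: GS value = (-9 - (3)·-1.7050) / (-6) = 0.6475;  v ← (1−ω)·0.0000 + ω·0.6475 = 0.6022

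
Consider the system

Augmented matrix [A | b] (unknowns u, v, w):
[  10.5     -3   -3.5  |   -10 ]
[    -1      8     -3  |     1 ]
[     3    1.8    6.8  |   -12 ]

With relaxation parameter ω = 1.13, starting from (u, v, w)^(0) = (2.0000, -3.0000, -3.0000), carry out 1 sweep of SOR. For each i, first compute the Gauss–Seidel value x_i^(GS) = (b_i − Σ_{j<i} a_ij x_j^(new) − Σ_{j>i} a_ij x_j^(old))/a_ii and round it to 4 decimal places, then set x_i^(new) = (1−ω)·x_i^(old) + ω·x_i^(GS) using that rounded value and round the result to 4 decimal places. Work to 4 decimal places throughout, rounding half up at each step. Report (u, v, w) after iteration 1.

(-3.4347, -1.2251, 0.4746)

Iteration 1:
  u: GS value = (-10 - (-3)·-3.0000 - (-3.5)·-3.0000) / (10.5) = -2.8095;  u ← (1−ω)·2.0000 + ω·-2.8095 = -3.4347
  v: GS value = (1 - (-1)·-3.4347 - (-3)·-3.0000) / (8) = -1.4293;  v ← (1−ω)·-3.0000 + ω·-1.4293 = -1.2251
  w: GS value = (-12 - (3)·-3.4347 - (1.8)·-1.2251) / (6.8) = 0.0749;  w ← (1−ω)·-3.0000 + ω·0.0749 = 0.4746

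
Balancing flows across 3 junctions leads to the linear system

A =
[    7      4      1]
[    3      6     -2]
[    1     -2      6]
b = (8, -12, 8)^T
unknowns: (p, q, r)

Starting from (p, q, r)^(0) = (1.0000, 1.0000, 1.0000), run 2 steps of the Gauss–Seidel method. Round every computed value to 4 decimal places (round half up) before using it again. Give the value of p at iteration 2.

Iteration 1:
  p = (8 - (4)·1.0000 - (1)·1.0000) / (7) = 0.4286
  q = (-12 - (3)·0.4286 - (-2)·1.0000) / (6) = -1.8810
  r = (8 - (1)·0.4286 - (-2)·-1.8810) / (6) = 0.6349
Iteration 2:
  p = (8 - (4)·-1.8810 - (1)·0.6349) / (7) = 2.1270
  q = (-12 - (3)·2.1270 - (-2)·0.6349) / (6) = -2.8519
  r = (8 - (1)·2.1270 - (-2)·-2.8519) / (6) = 0.0282

2.1270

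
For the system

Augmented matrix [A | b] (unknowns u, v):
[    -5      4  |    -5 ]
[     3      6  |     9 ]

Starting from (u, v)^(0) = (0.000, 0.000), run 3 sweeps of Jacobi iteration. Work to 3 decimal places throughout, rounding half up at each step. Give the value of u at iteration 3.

Iteration 1:
  u = (-5 - (4)·0.000) / (-5) = 1.000
  v = (9 - (3)·0.000) / (6) = 1.500
Iteration 2:
  u = (-5 - (4)·1.500) / (-5) = 2.200
  v = (9 - (3)·1.000) / (6) = 1.000
Iteration 3:
  u = (-5 - (4)·1.000) / (-5) = 1.800
  v = (9 - (3)·2.200) / (6) = 0.400

1.800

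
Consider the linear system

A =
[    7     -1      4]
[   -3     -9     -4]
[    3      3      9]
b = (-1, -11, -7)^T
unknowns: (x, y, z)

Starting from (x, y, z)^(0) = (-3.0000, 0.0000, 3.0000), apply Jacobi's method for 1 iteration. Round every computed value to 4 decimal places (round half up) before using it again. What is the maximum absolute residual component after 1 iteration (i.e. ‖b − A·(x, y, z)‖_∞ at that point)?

11.9998

Iteration 1:
  x = (-1 - (-1)·0.0000 - (4)·3.0000) / (7) = -1.8571
  y = (-11 - (-3)·-3.0000 - (-4)·3.0000) / (-9) = 0.8889
  z = (-7 - (3)·-3.0000 - (3)·0.0000) / (9) = 0.2222
Residual b − A·x = (11.9998, -7.6824, -6.0952); ∞-norm = 11.9998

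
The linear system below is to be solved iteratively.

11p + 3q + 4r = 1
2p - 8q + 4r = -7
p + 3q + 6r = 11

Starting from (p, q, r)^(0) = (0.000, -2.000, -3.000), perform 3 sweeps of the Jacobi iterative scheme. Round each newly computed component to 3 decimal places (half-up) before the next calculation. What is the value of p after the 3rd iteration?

-1.327

Iteration 1:
  p = (1 - (3)·-2.000 - (4)·-3.000) / (11) = 1.727
  q = (-7 - (2)·0.000 - (4)·-3.000) / (-8) = -0.625
  r = (11 - (1)·0.000 - (3)·-2.000) / (6) = 2.833
Iteration 2:
  p = (1 - (3)·-0.625 - (4)·2.833) / (11) = -0.769
  q = (-7 - (2)·1.727 - (4)·2.833) / (-8) = 2.723
  r = (11 - (1)·1.727 - (3)·-0.625) / (6) = 1.858
Iteration 3:
  p = (1 - (3)·2.723 - (4)·1.858) / (11) = -1.327
  q = (-7 - (2)·-0.769 - (4)·1.858) / (-8) = 1.612
  r = (11 - (1)·-0.769 - (3)·2.723) / (6) = 0.600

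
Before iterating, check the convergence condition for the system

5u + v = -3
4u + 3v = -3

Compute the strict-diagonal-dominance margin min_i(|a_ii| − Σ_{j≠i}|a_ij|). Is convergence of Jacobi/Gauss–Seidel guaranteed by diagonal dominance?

-1

row 1: |5| − (1) = 4
row 2: |3| − (4) = -1
minimum over rows = -1 → not strictly diagonally dominant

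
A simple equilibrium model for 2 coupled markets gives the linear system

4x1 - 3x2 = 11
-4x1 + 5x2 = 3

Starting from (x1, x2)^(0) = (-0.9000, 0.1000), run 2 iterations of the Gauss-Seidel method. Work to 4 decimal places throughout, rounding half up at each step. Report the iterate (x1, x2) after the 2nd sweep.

(4.8950, 4.5160)

Iteration 1:
  x1 = (11 - (-3)·0.1000) / (4) = 2.8250
  x2 = (3 - (-4)·2.8250) / (5) = 2.8600
Iteration 2:
  x1 = (11 - (-3)·2.8600) / (4) = 4.8950
  x2 = (3 - (-4)·4.8950) / (5) = 4.5160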